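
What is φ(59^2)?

φ(59^2) = 59^2 − 59^1 = 3481 − 59 = 3422.

3422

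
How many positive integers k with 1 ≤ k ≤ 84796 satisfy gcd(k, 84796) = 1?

First factor: 84796 = 2^2 · 17 · 29 · 43.
φ(84796) = 84796 · (1 − 1/2) · (1 − 1/17) · (1 − 1/29) · (1 − 1/43)
       = 84796 · 18816/42398 = 37632.

37632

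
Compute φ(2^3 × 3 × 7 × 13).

φ(2^3) = 2^2·(2−1) = 4·1 = 4.
φ(3) = 3 − 1 = 2.
φ(7) = 7 − 1 = 6.
φ(13) = 13 − 1 = 12.
Since φ is multiplicative, φ(2184) = 4 · 2 · 6 · 12 = 576.

576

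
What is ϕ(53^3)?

146068

φ(53^3) = 53^2·(53−1) = 2809·52 = 146068.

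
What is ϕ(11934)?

Prime factorization: 11934 = 2 · 3**3 · 13 · 17.
φ(2) = 2 − 1 = 1.
φ(3^3) = 3^2·(3−1) = 9·2 = 18.
φ(13) = 13 − 1 = 12.
φ(17) = 17 − 1 = 16.
Since φ is multiplicative, φ(11934) = 1 · 18 · 12 · 16 = 3456.

3456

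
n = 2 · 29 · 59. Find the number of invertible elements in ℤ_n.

1624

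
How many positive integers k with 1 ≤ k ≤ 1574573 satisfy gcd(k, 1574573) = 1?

1132560

1574573 = 7 × 11**3 × 13**2.
φ(7) = 7 − 1 = 6.
φ(11^3) = 11^2·(11−1) = 121·10 = 1210.
φ(13^2) = 13^1·(13−1) = 13·12 = 156.
φ(1574573) = 6 × 1210 × 156 = 1132560.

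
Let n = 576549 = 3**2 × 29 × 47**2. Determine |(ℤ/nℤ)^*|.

363216

φ(576549) = 576549 · (1 − 1/3) · (1 − 1/29) · (1 − 1/47)
       = 576549 · 2576/4089 = 363216.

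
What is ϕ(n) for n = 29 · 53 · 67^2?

φ(29) = 29 − 1 = 28.
φ(53) = 53 − 1 = 52.
φ(67^2) = 67^1·(67−1) = 67·66 = 4422.
φ(6899593) = 28 × 52 × 4422 = 6438432.

6438432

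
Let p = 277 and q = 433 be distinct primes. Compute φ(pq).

119232

φ(119941) = 119941 · (1 − 1/277) · (1 − 1/433)
       = 119941 · 119232/119941 = 119232.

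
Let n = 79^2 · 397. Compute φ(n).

φ(2477677) = 2477677 · (1 − 1/79) · (1 − 1/397)
       = 2477677 · 30888/31363 = 2440152.

2440152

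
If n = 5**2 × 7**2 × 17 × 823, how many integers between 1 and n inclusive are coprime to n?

φ(5^2) = 5^2 − 5^1 = 25 − 5 = 20.
φ(7^2) = 7^2 − 7^1 = 49 − 7 = 42.
φ(17) = 17 − 1 = 16.
φ(823) = 823 − 1 = 822.
Multiply: 20 · 42 · 16 · 822 = 11047680.

11047680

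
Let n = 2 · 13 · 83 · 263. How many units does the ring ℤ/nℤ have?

257808

φ(2) = 2 − 1 = 1.
φ(13) = 13 − 1 = 12.
φ(83) = 83 − 1 = 82.
φ(263) = 263 − 1 = 262.
φ(567554) = 1 × 12 × 82 × 262 = 257808.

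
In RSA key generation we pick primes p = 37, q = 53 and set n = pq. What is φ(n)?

φ(1961) = 1961 · (1 − 1/37) · (1 − 1/53)
       = 1961 · 1872/1961 = 1872.

1872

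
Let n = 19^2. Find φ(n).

342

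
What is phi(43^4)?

3339294

φ(43^4) = 43^3·(43−1) = 79507·42 = 3339294.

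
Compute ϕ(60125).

43200

Factor 60125: 60125 = 5**3 × 13 × 37.
φ(60125) = 60125 · (1 − 1/5) · (1 − 1/13) · (1 − 1/37)
       = 60125 · 1728/2405 = 43200.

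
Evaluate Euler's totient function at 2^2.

2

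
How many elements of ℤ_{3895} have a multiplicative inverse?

First factor: 3895 = 5 * 19 * 41.
φ(5) = 5 − 1 = 4.
φ(19) = 19 − 1 = 18.
φ(41) = 41 − 1 = 40.
Since φ is multiplicative, φ(3895) = 4 · 18 · 40 = 2880.

2880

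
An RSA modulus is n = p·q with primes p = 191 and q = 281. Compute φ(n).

53200

φ(191) = 191 − 1 = 190.
φ(281) = 281 − 1 = 280.
Since φ is multiplicative, φ(53671) = 190 · 280 = 53200.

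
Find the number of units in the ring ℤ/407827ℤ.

329280

Factor 407827: 407827 = 7^3 × 29 × 41.
φ(407827) = 407827 · (1 − 1/7) · (1 − 1/29) · (1 − 1/41)
       = 407827 · 6720/8323 = 329280.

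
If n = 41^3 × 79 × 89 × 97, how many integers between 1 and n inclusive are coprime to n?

44307394560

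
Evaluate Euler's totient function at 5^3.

100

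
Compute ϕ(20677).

18480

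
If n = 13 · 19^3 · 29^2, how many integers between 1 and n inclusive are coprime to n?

63316512

φ(13) = 13 − 1 = 12.
φ(19^3) = 19^2·(19−1) = 361·18 = 6498.
φ(29^2) = 29^1·(29−1) = 29·28 = 812.
Since φ is multiplicative, φ(74989447) = 12 · 6498 · 812 = 63316512.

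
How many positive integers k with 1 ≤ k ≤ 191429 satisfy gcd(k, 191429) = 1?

191429 = 7 × 23 × 29 × 41.
φ(191429) = 191429 · (1 − 1/7) · (1 − 1/23) · (1 − 1/29) · (1 − 1/41)
       = 191429 · 147840/191429 = 147840.

147840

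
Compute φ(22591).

First factor: 22591 = 19 * 29 * 41.
φ(19) = 19 − 1 = 18.
φ(29) = 29 − 1 = 28.
φ(41) = 41 − 1 = 40.
φ(22591) = 18 × 28 × 40 = 20160.

20160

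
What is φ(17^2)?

272

φ(17^2) = 17^2 − 17^1 = 289 − 17 = 272.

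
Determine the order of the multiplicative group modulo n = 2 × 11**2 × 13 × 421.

554400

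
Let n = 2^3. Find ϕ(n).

φ(8) = 8 · (1 − 1/2)
       = 8 · 1/2 = 4.

4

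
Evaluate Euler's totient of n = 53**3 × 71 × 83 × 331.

276682005600

φ(290396945291) = 290396945291 · (1 − 1/53) · (1 − 1/71) · (1 − 1/83) · (1 − 1/331)
       = 290396945291 · 98498400/103380899 = 276682005600.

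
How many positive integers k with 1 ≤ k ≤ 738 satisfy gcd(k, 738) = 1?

738 = 2 × 3^2 × 41.
φ(2) = 2 − 1 = 1.
φ(3^2) = 3^2 − 3^1 = 9 − 3 = 6.
φ(41) = 41 − 1 = 40.
Since φ is multiplicative, φ(738) = 1 · 6 · 40 = 240.

240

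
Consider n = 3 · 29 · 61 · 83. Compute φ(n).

275520

φ(440481) = 440481 · (1 − 1/3) · (1 − 1/29) · (1 − 1/61) · (1 − 1/83)
       = 440481 · 275520/440481 = 275520.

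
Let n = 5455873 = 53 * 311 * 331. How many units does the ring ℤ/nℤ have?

5319600

φ(5455873) = 5455873 · (1 − 1/53) · (1 − 1/311) · (1 − 1/331)
       = 5455873 · 5319600/5455873 = 5319600.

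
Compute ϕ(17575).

Prime factorization: 17575 = 5**2 · 19 · 37.
φ(5^2) = 5^1·(5−1) = 5·4 = 20.
φ(19) = 19 − 1 = 18.
φ(37) = 37 − 1 = 36.
Since φ is multiplicative, φ(17575) = 20 · 18 · 36 = 12960.

12960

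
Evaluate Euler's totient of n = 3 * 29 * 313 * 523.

9120384

φ(14241813) = 14241813 · (1 − 1/3) · (1 − 1/29) · (1 − 1/313) · (1 − 1/523)
       = 14241813 · 9120384/14241813 = 9120384.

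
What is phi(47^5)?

224465326

φ(229345007) = 229345007 · (1 − 1/47)
       = 229345007 · 46/47 = 224465326.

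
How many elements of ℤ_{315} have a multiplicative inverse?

144

First factor: 315 = 3**2 · 5 · 7.
φ(3^2) = 3^1·(3−1) = 3·2 = 6.
φ(5) = 5 − 1 = 4.
φ(7) = 7 − 1 = 6.
Since φ is multiplicative, φ(315) = 6 · 4 · 6 = 144.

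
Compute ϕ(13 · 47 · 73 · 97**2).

φ(419669627) = 419669627 · (1 − 1/13) · (1 − 1/47) · (1 − 1/73) · (1 − 1/97)
       = 419669627 · 3815424/4326491 = 370096128.

370096128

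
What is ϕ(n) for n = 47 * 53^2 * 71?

φ(9373633) = 9373633 · (1 − 1/47) · (1 − 1/53) · (1 − 1/71)
       = 9373633 · 167440/176861 = 8874320.

8874320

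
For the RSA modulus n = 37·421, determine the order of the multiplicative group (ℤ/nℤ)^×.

φ(pq) = (p−1)(q−1) = 36 · 420 = 15120.

15120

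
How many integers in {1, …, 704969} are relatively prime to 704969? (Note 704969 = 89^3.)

φ(89^3) = 89^3 − 89^2 = 704969 − 7921 = 697048.

697048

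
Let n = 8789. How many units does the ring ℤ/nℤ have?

7360

Factor 8789: 8789 = 11 * 17 * 47.
φ(11) = 11 − 1 = 10.
φ(17) = 17 − 1 = 16.
φ(47) = 47 − 1 = 46.
φ(8789) = 10 × 16 × 46 = 7360.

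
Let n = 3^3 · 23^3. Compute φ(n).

209484

φ(3^3) = 3^2·(3−1) = 9·2 = 18.
φ(23^3) = 23^2·(23−1) = 529·22 = 11638.
Multiply: 18 · 11638 = 209484.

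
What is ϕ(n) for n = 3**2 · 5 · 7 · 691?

φ(3^2) = 3^1·(3−1) = 3·2 = 6.
φ(5) = 5 − 1 = 4.
φ(7) = 7 − 1 = 6.
φ(691) = 691 − 1 = 690.
Multiply: 6 · 4 · 6 · 690 = 99360.

99360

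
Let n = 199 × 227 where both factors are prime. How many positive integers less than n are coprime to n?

44748

φ(45173) = 45173 · (1 − 1/199) · (1 − 1/227)
       = 45173 · 44748/45173 = 44748.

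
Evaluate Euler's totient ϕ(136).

136 = 2^3 × 17.
φ(136) = 136 · (1 − 1/2) · (1 − 1/17)
       = 136 · 16/34 = 64.

64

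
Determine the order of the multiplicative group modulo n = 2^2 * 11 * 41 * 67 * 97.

5068800

φ(11724196) = 11724196 · (1 − 1/2) · (1 − 1/11) · (1 − 1/41) · (1 − 1/67) · (1 − 1/97)
       = 11724196 · 2534400/5862098 = 5068800.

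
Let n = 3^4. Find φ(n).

54

φ(81) = 81 · (1 − 1/3)
       = 81 · 2/3 = 54.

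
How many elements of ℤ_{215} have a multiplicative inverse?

Factor 215: 215 = 5 · 43.
φ(215) = 215 · (1 − 1/5) · (1 − 1/43)
       = 215 · 168/215 = 168.

168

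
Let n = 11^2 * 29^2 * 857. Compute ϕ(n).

76457920

φ(87209177) = 87209177 · (1 − 1/11) · (1 − 1/29) · (1 − 1/857)
       = 87209177 · 239680/273383 = 76457920.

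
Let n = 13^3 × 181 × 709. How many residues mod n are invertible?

258448320

φ(13^3) = 13^2·(13−1) = 169·12 = 2028.
φ(181) = 181 − 1 = 180.
φ(709) = 709 − 1 = 708.
Since φ is multiplicative, φ(281938813) = 2028 · 180 · 708 = 258448320.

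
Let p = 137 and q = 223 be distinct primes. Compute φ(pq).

30192

φ(n) = (p − 1)(q − 1) = (137−1)(223−1) = 136·222 = 30192.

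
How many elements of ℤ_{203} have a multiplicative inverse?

168

Prime factorization: 203 = 7 × 29.
φ(7) = 7 − 1 = 6.
φ(29) = 29 − 1 = 28.
Since φ is multiplicative, φ(203) = 6 · 28 = 168.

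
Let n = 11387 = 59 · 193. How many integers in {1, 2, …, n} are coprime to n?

11136

φ(11387) = 11387 · (1 − 1/59) · (1 − 1/193)
       = 11387 · 11136/11387 = 11136.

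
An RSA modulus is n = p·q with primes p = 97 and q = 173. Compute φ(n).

φ(pq) = (p−1)(q−1) = 96 · 172 = 16512.

16512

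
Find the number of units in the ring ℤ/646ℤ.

646 = 2 · 17 · 19.
φ(646) = 646 · (1 − 1/2) · (1 − 1/17) · (1 − 1/19)
       = 646 · 288/646 = 288.

288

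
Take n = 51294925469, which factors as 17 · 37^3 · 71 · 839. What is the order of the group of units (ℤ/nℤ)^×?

φ(51294925469) = 51294925469 · (1 − 1/17) · (1 − 1/37) · (1 − 1/71) · (1 − 1/839)
       = 51294925469 · 33788160/37468901 = 46255991040.

46255991040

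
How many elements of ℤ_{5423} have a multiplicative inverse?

4480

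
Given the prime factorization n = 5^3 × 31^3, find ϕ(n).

φ(3723875) = 3723875 · (1 − 1/5) · (1 − 1/31)
       = 3723875 · 120/155 = 2883000.

2883000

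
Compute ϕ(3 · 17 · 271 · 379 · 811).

φ(4248146949) = 4248146949 · (1 − 1/3) · (1 − 1/17) · (1 − 1/271) · (1 − 1/379) · (1 − 1/811)
       = 4248146949 · 2645395200/4248146949 = 2645395200.

2645395200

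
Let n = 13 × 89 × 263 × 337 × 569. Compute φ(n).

52802297856

φ(13) = 13 − 1 = 12.
φ(89) = 89 − 1 = 88.
φ(263) = 263 − 1 = 262.
φ(337) = 337 − 1 = 336.
φ(569) = 569 − 1 = 568.
φ(58348712123) = 12 × 88 × 262 × 336 × 568 = 52802297856.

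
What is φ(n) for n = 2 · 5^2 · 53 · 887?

921440

φ(2350550) = 2350550 · (1 − 1/2) · (1 − 1/5) · (1 − 1/53) · (1 − 1/887)
       = 2350550 · 184288/470110 = 921440.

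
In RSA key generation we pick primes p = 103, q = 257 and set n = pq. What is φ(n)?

For distinct primes, φ(pq) = (p−1)(q−1) = 102 × 256 = 26112.

26112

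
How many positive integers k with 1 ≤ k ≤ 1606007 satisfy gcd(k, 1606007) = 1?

1362816

First factor: 1606007 = 13^3 * 17 * 43.
φ(1606007) = 1606007 · (1 − 1/13) · (1 − 1/17) · (1 − 1/43)
       = 1606007 · 8064/9503 = 1362816.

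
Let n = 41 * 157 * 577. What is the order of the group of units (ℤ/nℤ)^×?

3594240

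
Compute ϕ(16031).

14080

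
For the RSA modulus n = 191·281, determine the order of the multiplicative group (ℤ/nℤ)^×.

For distinct primes, φ(pq) = (p−1)(q−1) = 190 × 280 = 53200.

53200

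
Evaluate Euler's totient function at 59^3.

201898

φ(205379) = 205379 · (1 − 1/59)
       = 205379 · 58/59 = 201898.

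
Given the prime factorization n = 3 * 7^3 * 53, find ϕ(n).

φ(3) = 3 − 1 = 2.
φ(7^3) = 7^3 − 7^2 = 343 − 49 = 294.
φ(53) = 53 − 1 = 52.
Multiply: 2 · 294 · 52 = 30576.

30576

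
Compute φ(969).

576

Factor 969: 969 = 3 · 17 · 19.
φ(969) = 969 · (1 − 1/3) · (1 − 1/17) · (1 − 1/19)
       = 969 · 576/969 = 576.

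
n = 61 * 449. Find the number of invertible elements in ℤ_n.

26880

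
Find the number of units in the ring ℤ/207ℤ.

132

First factor: 207 = 3^2 · 23.
φ(207) = 207 · (1 − 1/3) · (1 − 1/23)
       = 207 · 44/69 = 132.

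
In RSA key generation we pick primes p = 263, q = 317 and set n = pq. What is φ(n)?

For distinct primes, φ(pq) = (p−1)(q−1) = 262 × 316 = 82792.

82792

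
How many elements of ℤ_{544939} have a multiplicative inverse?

544939 = 19 × 23 × 29 × 43.
φ(19) = 19 − 1 = 18.
φ(23) = 23 − 1 = 22.
φ(29) = 29 − 1 = 28.
φ(43) = 43 − 1 = 42.
Multiply: 18 · 22 · 28 · 42 = 465696.

465696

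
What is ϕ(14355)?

Factor 14355: 14355 = 3**2 * 5 * 11 * 29.
φ(14355) = 14355 · (1 − 1/3) · (1 − 1/5) · (1 − 1/11) · (1 − 1/29)
       = 14355 · 2240/4785 = 6720.

6720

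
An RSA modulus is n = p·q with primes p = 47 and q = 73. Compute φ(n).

φ(pq) = (p−1)(q−1) = 46 · 72 = 3312.

3312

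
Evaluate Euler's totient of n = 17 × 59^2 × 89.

φ(17) = 17 − 1 = 16.
φ(59^2) = 59^1·(59−1) = 59·58 = 3422.
φ(89) = 89 − 1 = 88.
φ(5266753) = 16 × 3422 × 88 = 4818176.

4818176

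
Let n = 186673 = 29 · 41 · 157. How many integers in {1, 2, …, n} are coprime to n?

φ(186673) = 186673 · (1 − 1/29) · (1 − 1/41) · (1 − 1/157)
       = 186673 · 174720/186673 = 174720.

174720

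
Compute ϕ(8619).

4992

Factor 8619: 8619 = 3 × 13**2 × 17.
φ(8619) = 8619 · (1 − 1/3) · (1 − 1/13) · (1 − 1/17)
       = 8619 · 384/663 = 4992.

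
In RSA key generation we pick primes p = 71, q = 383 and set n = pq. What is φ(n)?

26740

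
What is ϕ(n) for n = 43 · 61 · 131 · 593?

193939200

φ(203762509) = 203762509 · (1 − 1/43) · (1 − 1/61) · (1 − 1/131) · (1 − 1/593)
       = 203762509 · 193939200/203762509 = 193939200.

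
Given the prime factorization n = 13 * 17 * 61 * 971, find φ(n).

φ(13090051) = 13090051 · (1 − 1/13) · (1 − 1/17) · (1 − 1/61) · (1 − 1/971)
       = 13090051 · 11174400/13090051 = 11174400.

11174400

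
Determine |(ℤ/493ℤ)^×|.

448

493 = 17 · 29.
φ(493) = 493 · (1 − 1/17) · (1 − 1/29)
       = 493 · 448/493 = 448.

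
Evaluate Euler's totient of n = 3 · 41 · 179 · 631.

φ(3) = 3 − 1 = 2.
φ(41) = 41 − 1 = 40.
φ(179) = 179 − 1 = 178.
φ(631) = 631 − 1 = 630.
Since φ is multiplicative, φ(13892727) = 2 · 40 · 178 · 630 = 8971200.

8971200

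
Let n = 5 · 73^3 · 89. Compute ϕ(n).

φ(5) = 5 − 1 = 4.
φ(73^3) = 73^3 − 73^2 = 389017 − 5329 = 383688.
φ(89) = 89 − 1 = 88.
Since φ is multiplicative, φ(173112565) = 4 · 383688 · 88 = 135058176.

135058176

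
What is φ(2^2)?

φ(2^2) = 2^2 − 2^1 = 4 − 2 = 2.

2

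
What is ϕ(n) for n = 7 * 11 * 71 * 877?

3679200

φ(4794559) = 4794559 · (1 − 1/7) · (1 − 1/11) · (1 − 1/71) · (1 − 1/877)
       = 4794559 · 3679200/4794559 = 3679200.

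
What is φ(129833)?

129833 = 11^2 · 29 · 37.
φ(11^2) = 11^1·(11−1) = 11·10 = 110.
φ(29) = 29 − 1 = 28.
φ(37) = 37 − 1 = 36.
Since φ is multiplicative, φ(129833) = 110 · 28 · 36 = 110880.

110880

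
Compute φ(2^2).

2

φ(4) = 4 · (1 − 1/2)
       = 4 · 1/2 = 2.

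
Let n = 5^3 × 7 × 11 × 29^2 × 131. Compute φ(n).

633360000

φ(5^3) = 5^2·(5−1) = 25·4 = 100.
φ(7) = 7 − 1 = 6.
φ(11) = 11 − 1 = 10.
φ(29^2) = 29^2 − 29^1 = 841 − 29 = 812.
φ(131) = 131 − 1 = 130.
Since φ is multiplicative, φ(1060395875) = 100 · 6 · 10 · 812 · 130 = 633360000.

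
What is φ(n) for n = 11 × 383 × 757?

φ(3189241) = 3189241 · (1 − 1/11) · (1 − 1/383) · (1 − 1/757)
       = 3189241 · 2887920/3189241 = 2887920.

2887920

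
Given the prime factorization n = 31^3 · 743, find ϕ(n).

φ(31^3) = 31^2·(31−1) = 961·30 = 28830.
φ(743) = 743 − 1 = 742.
φ(22134713) = 28830 × 742 = 21391860.

21391860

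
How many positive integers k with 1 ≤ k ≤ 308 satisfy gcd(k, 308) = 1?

120

Prime factorization: 308 = 2^2 · 7 · 11.
φ(2^2) = 2^1·(2−1) = 2·1 = 2.
φ(7) = 7 − 1 = 6.
φ(11) = 11 − 1 = 10.
Since φ is multiplicative, φ(308) = 2 · 6 · 10 = 120.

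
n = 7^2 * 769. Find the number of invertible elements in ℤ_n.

φ(7^2) = 7^1·(7−1) = 7·6 = 42.
φ(769) = 769 − 1 = 768.
Since φ is multiplicative, φ(37681) = 42 · 768 = 32256.

32256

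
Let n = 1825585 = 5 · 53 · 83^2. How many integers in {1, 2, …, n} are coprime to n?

φ(5) = 5 − 1 = 4.
φ(53) = 53 − 1 = 52.
φ(83^2) = 83^2 − 83^1 = 6889 − 83 = 6806.
Multiply: 4 · 52 · 6806 = 1415648.

1415648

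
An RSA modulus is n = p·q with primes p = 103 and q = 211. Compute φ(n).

21420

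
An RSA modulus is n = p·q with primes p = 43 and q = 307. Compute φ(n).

φ(43) = 43 − 1 = 42.
φ(307) = 307 − 1 = 306.
Since φ is multiplicative, φ(13201) = 42 · 306 = 12852.

12852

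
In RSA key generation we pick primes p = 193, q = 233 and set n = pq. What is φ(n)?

44544

φ(44969) = 44969 · (1 − 1/193) · (1 − 1/233)
       = 44969 · 44544/44969 = 44544.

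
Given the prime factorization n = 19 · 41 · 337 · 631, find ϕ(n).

φ(165652013) = 165652013 · (1 − 1/19) · (1 − 1/41) · (1 − 1/337) · (1 − 1/631)
       = 165652013 · 152409600/165652013 = 152409600.

152409600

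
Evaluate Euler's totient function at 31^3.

φ(29791) = 29791 · (1 − 1/31)
       = 29791 · 30/31 = 28830.

28830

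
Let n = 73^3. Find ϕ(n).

φ(389017) = 389017 · (1 − 1/73)
       = 389017 · 72/73 = 383688.

383688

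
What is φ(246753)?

246753 = 3^3 * 13 * 19 * 37.
φ(246753) = 246753 · (1 − 1/3) · (1 − 1/13) · (1 − 1/19) · (1 − 1/37)
       = 246753 · 15552/27417 = 139968.

139968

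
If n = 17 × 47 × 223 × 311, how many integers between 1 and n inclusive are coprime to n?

φ(17) = 17 − 1 = 16.
φ(47) = 47 − 1 = 46.
φ(223) = 223 − 1 = 222.
φ(311) = 311 − 1 = 310.
Since φ is multiplicative, φ(55413047) = 16 · 46 · 222 · 310 = 50651520.

50651520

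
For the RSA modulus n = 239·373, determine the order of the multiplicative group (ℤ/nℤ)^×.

88536

φ(239) = 239 − 1 = 238.
φ(373) = 373 − 1 = 372.
Multiply: 238 · 372 = 88536.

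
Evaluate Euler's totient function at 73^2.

φ(5329) = 5329 · (1 − 1/73)
       = 5329 · 72/73 = 5256.

5256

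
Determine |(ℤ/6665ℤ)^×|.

5040

First factor: 6665 = 5 * 31 * 43.
φ(5) = 5 − 1 = 4.
φ(31) = 31 − 1 = 30.
φ(43) = 43 − 1 = 42.
Multiply: 4 · 30 · 42 = 5040.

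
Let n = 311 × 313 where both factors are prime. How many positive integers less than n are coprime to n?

φ(pq) = (p−1)(q−1) = 310 · 312 = 96720.

96720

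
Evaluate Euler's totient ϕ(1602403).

1602403 = 11^2 · 17 · 19 · 41.
φ(1602403) = 1602403 · (1 − 1/11) · (1 − 1/17) · (1 − 1/19) · (1 − 1/41)
       = 1602403 · 115200/145673 = 1267200.

1267200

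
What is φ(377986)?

148176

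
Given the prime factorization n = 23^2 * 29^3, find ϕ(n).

11915288

φ(23^2) = 23^2 − 23^1 = 529 − 23 = 506.
φ(29^3) = 29^2·(29−1) = 841·28 = 23548.
φ(12901781) = 506 × 23548 = 11915288.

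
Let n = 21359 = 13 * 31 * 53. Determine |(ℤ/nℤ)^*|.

φ(13) = 13 − 1 = 12.
φ(31) = 31 − 1 = 30.
φ(53) = 53 − 1 = 52.
Multiply: 12 · 30 · 52 = 18720.

18720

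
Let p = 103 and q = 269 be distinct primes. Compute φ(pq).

φ(n) = (p − 1)(q − 1) = (103−1)(269−1) = 102·268 = 27336.

27336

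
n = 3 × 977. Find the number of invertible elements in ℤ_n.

φ(3) = 3 − 1 = 2.
φ(977) = 977 − 1 = 976.
φ(2931) = 2 × 976 = 1952.

1952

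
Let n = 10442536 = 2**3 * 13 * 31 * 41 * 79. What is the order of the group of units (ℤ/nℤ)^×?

φ(2^3) = 2^3 − 2^2 = 8 − 4 = 4.
φ(13) = 13 − 1 = 12.
φ(31) = 31 − 1 = 30.
φ(41) = 41 − 1 = 40.
φ(79) = 79 − 1 = 78.
Since φ is multiplicative, φ(10442536) = 4 · 12 · 30 · 40 · 78 = 4492800.

4492800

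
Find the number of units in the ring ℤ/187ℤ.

First factor: 187 = 11 * 17.
φ(187) = 187 · (1 − 1/11) · (1 − 1/17)
       = 187 · 160/187 = 160.

160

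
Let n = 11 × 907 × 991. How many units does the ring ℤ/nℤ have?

φ(9887207) = 9887207 · (1 − 1/11) · (1 − 1/907) · (1 − 1/991)
       = 9887207 · 8969400/9887207 = 8969400.

8969400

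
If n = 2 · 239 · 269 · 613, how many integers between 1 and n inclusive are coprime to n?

39035808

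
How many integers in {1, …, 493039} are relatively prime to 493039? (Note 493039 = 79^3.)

φ(79^3) = 79^2·(79−1) = 6241·78 = 486798.

486798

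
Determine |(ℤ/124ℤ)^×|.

60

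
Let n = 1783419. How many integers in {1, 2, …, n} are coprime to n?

1017280

Prime factorization: 1783419 = 3 * 11^2 * 17^3.
φ(1783419) = 1783419 · (1 − 1/3) · (1 − 1/11) · (1 − 1/17)
       = 1783419 · 320/561 = 1017280.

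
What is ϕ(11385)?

First factor: 11385 = 3^2 × 5 × 11 × 23.
φ(3^2) = 3^1·(3−1) = 3·2 = 6.
φ(5) = 5 − 1 = 4.
φ(11) = 11 − 1 = 10.
φ(23) = 23 − 1 = 22.
Since φ is multiplicative, φ(11385) = 6 · 4 · 10 · 22 = 5280.

5280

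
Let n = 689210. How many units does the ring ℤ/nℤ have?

First factor: 689210 = 2 · 5 · 41^3.
φ(689210) = 689210 · (1 − 1/2) · (1 − 1/5) · (1 − 1/41)
       = 689210 · 160/410 = 268960.

268960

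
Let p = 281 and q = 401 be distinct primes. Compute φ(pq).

φ(281) = 281 − 1 = 280.
φ(401) = 401 − 1 = 400.
φ(112681) = 280 × 400 = 112000.

112000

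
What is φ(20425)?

15120

Factor 20425: 20425 = 5^2 · 19 · 43.
φ(20425) = 20425 · (1 − 1/5) · (1 − 1/19) · (1 − 1/43)
       = 20425 · 3024/4085 = 15120.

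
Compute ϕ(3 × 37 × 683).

φ(3) = 3 − 1 = 2.
φ(37) = 37 − 1 = 36.
φ(683) = 683 − 1 = 682.
Multiply: 2 · 36 · 682 = 49104.

49104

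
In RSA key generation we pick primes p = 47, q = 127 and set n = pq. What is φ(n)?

5796

φ(pq) = (p−1)(q−1) = 46 · 126 = 5796.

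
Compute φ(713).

660

713 = 23 × 31.
φ(713) = 713 · (1 − 1/23) · (1 − 1/31)
       = 713 · 660/713 = 660.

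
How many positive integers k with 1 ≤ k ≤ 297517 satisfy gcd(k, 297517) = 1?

241920

Prime factorization: 297517 = 11 × 17 × 37 × 43.
φ(11) = 11 − 1 = 10.
φ(17) = 17 − 1 = 16.
φ(37) = 37 − 1 = 36.
φ(43) = 43 − 1 = 42.
Multiply: 10 · 16 · 36 · 42 = 241920.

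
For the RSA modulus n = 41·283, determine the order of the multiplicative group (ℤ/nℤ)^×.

φ(pq) = (p−1)(q−1) = 40 · 282 = 11280.

11280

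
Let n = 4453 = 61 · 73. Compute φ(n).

φ(4453) = 4453 · (1 − 1/61) · (1 − 1/73)
       = 4453 · 4320/4453 = 4320.

4320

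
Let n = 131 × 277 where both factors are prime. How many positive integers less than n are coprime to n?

35880

φ(36287) = 36287 · (1 − 1/131) · (1 − 1/277)
       = 36287 · 35880/36287 = 35880.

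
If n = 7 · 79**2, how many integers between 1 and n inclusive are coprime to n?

36972

φ(43687) = 43687 · (1 − 1/7) · (1 − 1/79)
       = 43687 · 468/553 = 36972.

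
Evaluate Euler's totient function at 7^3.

294

φ(7^3) = 7^3 − 7^2 = 343 − 49 = 294.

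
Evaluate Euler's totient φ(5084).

2400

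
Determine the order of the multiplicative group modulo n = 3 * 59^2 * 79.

φ(824997) = 824997 · (1 − 1/3) · (1 − 1/59) · (1 − 1/79)
       = 824997 · 9048/13983 = 533832.

533832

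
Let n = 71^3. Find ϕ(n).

352870

φ(357911) = 357911 · (1 − 1/71)
       = 357911 · 70/71 = 352870.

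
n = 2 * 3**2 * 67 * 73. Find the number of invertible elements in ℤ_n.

28512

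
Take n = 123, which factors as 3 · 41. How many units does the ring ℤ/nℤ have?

φ(3) = 3 − 1 = 2.
φ(41) = 41 − 1 = 40.
φ(123) = 2 × 40 = 80.

80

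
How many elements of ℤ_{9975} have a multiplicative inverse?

4320

Prime factorization: 9975 = 3 · 5**2 · 7 · 19.
φ(3) = 3 − 1 = 2.
φ(5^2) = 5^2 − 5^1 = 25 − 5 = 20.
φ(7) = 7 − 1 = 6.
φ(19) = 19 − 1 = 18.
Multiply: 2 · 20 · 6 · 18 = 4320.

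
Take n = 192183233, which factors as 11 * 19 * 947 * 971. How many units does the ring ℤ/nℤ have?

165171600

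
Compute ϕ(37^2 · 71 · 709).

φ(68914091) = 68914091 · (1 − 1/37) · (1 − 1/71) · (1 − 1/709)
       = 68914091 · 1784160/1862543 = 66013920.

66013920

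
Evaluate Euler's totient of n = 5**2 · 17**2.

5440

φ(5^2) = 5^2 − 5^1 = 25 − 5 = 20.
φ(17^2) = 17^1·(17−1) = 17·16 = 272.
Multiply: 20 · 272 = 5440.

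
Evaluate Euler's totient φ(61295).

42240

First factor: 61295 = 5 · 13 · 23 · 41.
φ(5) = 5 − 1 = 4.
φ(13) = 13 − 1 = 12.
φ(23) = 23 − 1 = 22.
φ(41) = 41 − 1 = 40.
Since φ is multiplicative, φ(61295) = 4 · 12 · 22 · 40 = 42240.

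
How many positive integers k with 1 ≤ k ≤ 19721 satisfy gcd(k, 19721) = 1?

17280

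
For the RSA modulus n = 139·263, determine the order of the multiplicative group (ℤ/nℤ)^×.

36156

φ(n) = (p − 1)(q − 1) = (139−1)(263−1) = 138·262 = 36156.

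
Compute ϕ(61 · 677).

φ(61) = 61 − 1 = 60.
φ(677) = 677 − 1 = 676.
Multiply: 60 · 676 = 40560.

40560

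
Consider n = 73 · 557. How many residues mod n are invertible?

40032

φ(40661) = 40661 · (1 − 1/73) · (1 − 1/557)
       = 40661 · 40032/40661 = 40032.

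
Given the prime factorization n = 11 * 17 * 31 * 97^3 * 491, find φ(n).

φ(2597765802071) = 2597765802071 · (1 − 1/11) · (1 − 1/17) · (1 − 1/31) · (1 − 1/97) · (1 − 1/491)
       = 2597765802071 · 225792000/276093719 = 2124476928000.

2124476928000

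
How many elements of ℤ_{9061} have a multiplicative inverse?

Factor 9061: 9061 = 13 · 17 · 41.
φ(9061) = 9061 · (1 − 1/13) · (1 − 1/17) · (1 − 1/41)
       = 9061 · 7680/9061 = 7680.

7680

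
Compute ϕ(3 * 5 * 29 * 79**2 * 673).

927553536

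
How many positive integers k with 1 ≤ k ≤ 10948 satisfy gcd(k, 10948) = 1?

4224

Prime factorization: 10948 = 2^2 · 7 · 17 · 23.
φ(10948) = 10948 · (1 − 1/2) · (1 − 1/7) · (1 − 1/17) · (1 − 1/23)
       = 10948 · 2112/5474 = 4224.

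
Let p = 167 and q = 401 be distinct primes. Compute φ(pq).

66400

φ(66967) = 66967 · (1 − 1/167) · (1 − 1/401)
       = 66967 · 66400/66967 = 66400.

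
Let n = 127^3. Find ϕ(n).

φ(2048383) = 2048383 · (1 − 1/127)
       = 2048383 · 126/127 = 2032254.

2032254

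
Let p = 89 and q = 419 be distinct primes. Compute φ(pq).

36784

φ(89) = 89 − 1 = 88.
φ(419) = 419 − 1 = 418.
Since φ is multiplicative, φ(37291) = 88 · 418 = 36784.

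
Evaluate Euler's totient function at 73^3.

φ(73^3) = 73^3 − 73^2 = 389017 − 5329 = 383688.

383688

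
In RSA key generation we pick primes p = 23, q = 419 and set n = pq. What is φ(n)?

φ(23) = 23 − 1 = 22.
φ(419) = 419 − 1 = 418.
Multiply: 22 · 418 = 9196.

9196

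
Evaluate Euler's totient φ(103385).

73920

103385 = 5 * 23 * 29 * 31.
φ(5) = 5 − 1 = 4.
φ(23) = 23 − 1 = 22.
φ(29) = 29 − 1 = 28.
φ(31) = 31 − 1 = 30.
φ(103385) = 4 × 22 × 28 × 30 = 73920.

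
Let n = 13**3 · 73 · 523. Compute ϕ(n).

76220352

φ(83879263) = 83879263 · (1 − 1/13) · (1 − 1/73) · (1 − 1/523)
       = 83879263 · 451008/496327 = 76220352.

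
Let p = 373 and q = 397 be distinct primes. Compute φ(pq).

147312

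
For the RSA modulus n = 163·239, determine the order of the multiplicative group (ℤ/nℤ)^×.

38556

φ(38957) = 38957 · (1 − 1/163) · (1 − 1/239)
       = 38957 · 38556/38957 = 38556.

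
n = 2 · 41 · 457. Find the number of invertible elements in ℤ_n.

18240

φ(2) = 2 − 1 = 1.
φ(41) = 41 − 1 = 40.
φ(457) = 457 − 1 = 456.
Multiply: 1 · 40 · 456 = 18240.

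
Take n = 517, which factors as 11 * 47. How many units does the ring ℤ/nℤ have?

460

φ(517) = 517 · (1 − 1/11) · (1 − 1/47)
       = 517 · 460/517 = 460.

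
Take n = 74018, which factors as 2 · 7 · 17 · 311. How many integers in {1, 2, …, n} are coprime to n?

29760

φ(74018) = 74018 · (1 − 1/2) · (1 − 1/7) · (1 − 1/17) · (1 − 1/311)
       = 74018 · 29760/74018 = 29760.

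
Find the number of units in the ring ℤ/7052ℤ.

3360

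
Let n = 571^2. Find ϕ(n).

325470

φ(326041) = 326041 · (1 − 1/571)
       = 326041 · 570/571 = 325470.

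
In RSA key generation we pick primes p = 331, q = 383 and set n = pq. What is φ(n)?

φ(n) = (p − 1)(q − 1) = (331−1)(383−1) = 330·382 = 126060.

126060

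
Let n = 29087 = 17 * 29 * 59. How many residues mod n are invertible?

25984

φ(17) = 17 − 1 = 16.
φ(29) = 29 − 1 = 28.
φ(59) = 59 − 1 = 58.
Multiply: 16 · 28 · 58 = 25984.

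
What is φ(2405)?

Prime factorization: 2405 = 5 × 13 × 37.
φ(5) = 5 − 1 = 4.
φ(13) = 13 − 1 = 12.
φ(37) = 37 − 1 = 36.
φ(2405) = 4 × 12 × 36 = 1728.

1728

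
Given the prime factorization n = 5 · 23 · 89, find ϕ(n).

φ(5) = 5 − 1 = 4.
φ(23) = 23 − 1 = 22.
φ(89) = 89 − 1 = 88.
φ(10235) = 4 × 22 × 88 = 7744.

7744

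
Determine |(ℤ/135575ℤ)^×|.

89600

Factor 135575: 135575 = 5^2 × 11 × 17 × 29.
φ(135575) = 135575 · (1 − 1/5) · (1 − 1/11) · (1 − 1/17) · (1 − 1/29)
       = 135575 · 17920/27115 = 89600.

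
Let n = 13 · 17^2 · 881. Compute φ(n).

φ(3309917) = 3309917 · (1 − 1/13) · (1 − 1/17) · (1 − 1/881)
       = 3309917 · 168960/194701 = 2872320.

2872320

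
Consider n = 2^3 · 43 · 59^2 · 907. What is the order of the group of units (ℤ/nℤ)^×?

520855776

φ(2^3) = 2^2·(2−1) = 4·1 = 4.
φ(43) = 43 − 1 = 42.
φ(59^2) = 59^2 − 59^1 = 3481 − 59 = 3422.
φ(907) = 907 − 1 = 906.
Multiply: 4 · 42 · 3422 · 906 = 520855776.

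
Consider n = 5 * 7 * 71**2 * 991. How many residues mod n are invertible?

118087200

φ(5) = 5 − 1 = 4.
φ(7) = 7 − 1 = 6.
φ(71^2) = 71^1·(71−1) = 71·70 = 4970.
φ(991) = 991 − 1 = 990.
φ(174847085) = 4 × 6 × 4970 × 990 = 118087200.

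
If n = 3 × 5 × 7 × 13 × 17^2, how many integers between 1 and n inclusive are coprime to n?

φ(3) = 3 − 1 = 2.
φ(5) = 5 − 1 = 4.
φ(7) = 7 − 1 = 6.
φ(13) = 13 − 1 = 12.
φ(17^2) = 17^2 − 17^1 = 289 − 17 = 272.
Since φ is multiplicative, φ(394485) = 2 · 4 · 6 · 12 · 272 = 156672.

156672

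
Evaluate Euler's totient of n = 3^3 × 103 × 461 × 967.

815844960

φ(1239733647) = 1239733647 · (1 − 1/3) · (1 − 1/103) · (1 − 1/461) · (1 − 1/967)
       = 1239733647 · 90649440/137748183 = 815844960.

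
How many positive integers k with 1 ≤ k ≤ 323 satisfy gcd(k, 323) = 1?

288

323 = 17 · 19.
φ(17) = 17 − 1 = 16.
φ(19) = 19 − 1 = 18.
Multiply: 16 · 18 = 288.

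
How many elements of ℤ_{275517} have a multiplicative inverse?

159720

Factor 275517: 275517 = 3^2 * 11^3 * 23.
φ(275517) = 275517 · (1 − 1/3) · (1 − 1/11) · (1 − 1/23)
       = 275517 · 440/759 = 159720.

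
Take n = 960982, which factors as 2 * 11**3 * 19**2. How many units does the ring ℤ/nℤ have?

413820

φ(2) = 2 − 1 = 1.
φ(11^3) = 11^3 − 11^2 = 1331 − 121 = 1210.
φ(19^2) = 19^2 − 19^1 = 361 − 19 = 342.
Multiply: 1 · 1210 · 342 = 413820.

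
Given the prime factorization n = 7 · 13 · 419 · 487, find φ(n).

14626656

φ(18568823) = 18568823 · (1 − 1/7) · (1 − 1/13) · (1 − 1/419) · (1 − 1/487)
       = 18568823 · 14626656/18568823 = 14626656.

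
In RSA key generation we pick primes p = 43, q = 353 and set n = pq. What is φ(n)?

14784

φ(15179) = 15179 · (1 − 1/43) · (1 − 1/353)
       = 15179 · 14784/15179 = 14784.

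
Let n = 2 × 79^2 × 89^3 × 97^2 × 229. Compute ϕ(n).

9119314502977536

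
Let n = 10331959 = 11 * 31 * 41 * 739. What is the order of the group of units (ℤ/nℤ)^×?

8856000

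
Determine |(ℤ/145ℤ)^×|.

112

First factor: 145 = 5 * 29.
φ(5) = 5 − 1 = 4.
φ(29) = 29 − 1 = 28.
Multiply: 4 · 28 = 112.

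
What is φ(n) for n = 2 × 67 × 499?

φ(2) = 2 − 1 = 1.
φ(67) = 67 − 1 = 66.
φ(499) = 499 − 1 = 498.
Multiply: 1 · 66 · 498 = 32868.

32868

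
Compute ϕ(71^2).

4970

φ(71^2) = 71^2 − 71^1 = 5041 − 71 = 4970.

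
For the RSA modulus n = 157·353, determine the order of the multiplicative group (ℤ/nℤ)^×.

φ(55421) = 55421 · (1 − 1/157) · (1 − 1/353)
       = 55421 · 54912/55421 = 54912.

54912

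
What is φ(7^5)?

φ(16807) = 16807 · (1 − 1/7)
       = 16807 · 6/7 = 14406.

14406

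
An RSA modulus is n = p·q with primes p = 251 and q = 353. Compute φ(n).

88000

φ(88603) = 88603 · (1 − 1/251) · (1 − 1/353)
       = 88603 · 88000/88603 = 88000.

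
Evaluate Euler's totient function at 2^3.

4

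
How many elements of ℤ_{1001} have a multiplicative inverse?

720

Prime factorization: 1001 = 7 · 11 · 13.
φ(7) = 7 − 1 = 6.
φ(11) = 11 − 1 = 10.
φ(13) = 13 − 1 = 12.
Since φ is multiplicative, φ(1001) = 6 · 10 · 12 = 720.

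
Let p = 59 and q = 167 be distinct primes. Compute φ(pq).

φ(n) = (p − 1)(q − 1) = (59−1)(167−1) = 58·166 = 9628.

9628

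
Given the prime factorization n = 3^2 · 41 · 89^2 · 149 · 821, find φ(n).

228117964800

φ(357549195321) = 357549195321 · (1 − 1/3) · (1 − 1/41) · (1 − 1/89) · (1 − 1/149) · (1 − 1/821)
       = 357549195321 · 854374400/1339135563 = 228117964800.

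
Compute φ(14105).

8640

Factor 14105: 14105 = 5 · 7 · 13 · 31.
φ(14105) = 14105 · (1 − 1/5) · (1 − 1/7) · (1 − 1/13) · (1 − 1/31)
       = 14105 · 8640/14105 = 8640.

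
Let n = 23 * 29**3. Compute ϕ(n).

φ(23) = 23 − 1 = 22.
φ(29^3) = 29^2·(29−1) = 841·28 = 23548.
Multiply: 22 · 23548 = 518056.

518056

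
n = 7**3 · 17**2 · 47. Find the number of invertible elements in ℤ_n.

φ(4658969) = 4658969 · (1 − 1/7) · (1 − 1/17) · (1 − 1/47)
       = 4658969 · 4416/5593 = 3678528.

3678528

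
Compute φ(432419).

362880

Prime factorization: 432419 = 13 · 29 · 31 · 37.
φ(432419) = 432419 · (1 − 1/13) · (1 − 1/29) · (1 − 1/31) · (1 − 1/37)
       = 432419 · 362880/432419 = 362880.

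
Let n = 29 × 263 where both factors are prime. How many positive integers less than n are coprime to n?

For distinct primes, φ(pq) = (p−1)(q−1) = 28 × 262 = 7336.

7336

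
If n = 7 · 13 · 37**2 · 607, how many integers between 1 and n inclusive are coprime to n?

φ(75619453) = 75619453 · (1 − 1/7) · (1 − 1/13) · (1 − 1/37) · (1 − 1/607)
       = 75619453 · 1570752/2043769 = 58117824.

58117824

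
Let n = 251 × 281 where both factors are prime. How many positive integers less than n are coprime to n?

φ(251) = 251 − 1 = 250.
φ(281) = 281 − 1 = 280.
φ(70531) = 250 × 280 = 70000.

70000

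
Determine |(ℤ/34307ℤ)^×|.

Factor 34307: 34307 = 7 · 13^2 · 29.
φ(7) = 7 − 1 = 6.
φ(13^2) = 13^1·(13−1) = 13·12 = 156.
φ(29) = 29 − 1 = 28.
φ(34307) = 6 × 156 × 28 = 26208.

26208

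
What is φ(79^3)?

φ(493039) = 493039 · (1 − 1/79)
       = 493039 · 78/79 = 486798.

486798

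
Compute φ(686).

First factor: 686 = 2 × 7^3.
φ(2) = 2 − 1 = 1.
φ(7^3) = 7^3 − 7^2 = 343 − 49 = 294.
Since φ is multiplicative, φ(686) = 1 · 294 = 294.

294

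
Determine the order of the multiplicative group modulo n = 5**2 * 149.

2960

φ(5^2) = 5^2 − 5^1 = 25 − 5 = 20.
φ(149) = 149 − 1 = 148.
Multiply: 20 · 148 = 2960.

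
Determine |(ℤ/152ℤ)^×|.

First factor: 152 = 2^3 · 19.
φ(2^3) = 2^3 − 2^2 = 8 − 4 = 4.
φ(19) = 19 − 1 = 18.
Since φ is multiplicative, φ(152) = 4 · 18 = 72.

72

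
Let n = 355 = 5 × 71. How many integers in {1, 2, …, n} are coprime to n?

280

φ(355) = 355 · (1 − 1/5) · (1 − 1/71)
       = 355 · 280/355 = 280.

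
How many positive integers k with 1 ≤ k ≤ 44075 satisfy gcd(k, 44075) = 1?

First factor: 44075 = 5^2 · 41 · 43.
φ(5^2) = 5^2 − 5^1 = 25 − 5 = 20.
φ(41) = 41 − 1 = 40.
φ(43) = 43 − 1 = 42.
Multiply: 20 · 40 · 42 = 33600.

33600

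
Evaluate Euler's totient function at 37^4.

1823508

φ(37^4) = 37^4 − 37^3 = 1874161 − 50653 = 1823508.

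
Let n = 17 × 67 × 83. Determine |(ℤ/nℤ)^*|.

86592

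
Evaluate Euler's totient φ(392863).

Prime factorization: 392863 = 19 · 23 · 29 · 31.
φ(392863) = 392863 · (1 − 1/19) · (1 − 1/23) · (1 − 1/29) · (1 − 1/31)
       = 392863 · 332640/392863 = 332640.

332640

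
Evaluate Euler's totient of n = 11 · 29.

φ(319) = 319 · (1 − 1/11) · (1 − 1/29)
       = 319 · 280/319 = 280.

280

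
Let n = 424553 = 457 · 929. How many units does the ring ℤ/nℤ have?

423168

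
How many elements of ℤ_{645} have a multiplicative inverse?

336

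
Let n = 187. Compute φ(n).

First factor: 187 = 11 · 17.
φ(187) = 187 · (1 − 1/11) · (1 − 1/17)
       = 187 · 160/187 = 160.

160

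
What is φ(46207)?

36960

First factor: 46207 = 7^2 * 23 * 41.
φ(46207) = 46207 · (1 − 1/7) · (1 − 1/23) · (1 − 1/41)
       = 46207 · 5280/6601 = 36960.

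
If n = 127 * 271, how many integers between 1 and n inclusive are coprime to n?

φ(127) = 127 − 1 = 126.
φ(271) = 271 − 1 = 270.
Multiply: 126 · 270 = 34020.

34020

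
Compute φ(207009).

207009 = 3^3 × 11 × 17 × 41.
φ(207009) = 207009 · (1 − 1/3) · (1 − 1/11) · (1 − 1/17) · (1 − 1/41)
       = 207009 · 12800/23001 = 115200.

115200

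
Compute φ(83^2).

6806

φ(6889) = 6889 · (1 − 1/83)
       = 6889 · 82/83 = 6806.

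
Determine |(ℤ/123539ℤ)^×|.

Factor 123539: 123539 = 13**2 · 17 · 43.
φ(13^2) = 13^1·(13−1) = 13·12 = 156.
φ(17) = 17 − 1 = 16.
φ(43) = 43 − 1 = 42.
φ(123539) = 156 × 16 × 42 = 104832.

104832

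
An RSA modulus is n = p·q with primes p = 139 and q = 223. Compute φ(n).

For distinct primes, φ(pq) = (p−1)(q−1) = 138 × 222 = 30636.

30636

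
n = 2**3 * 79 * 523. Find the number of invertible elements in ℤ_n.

162864

φ(2^3) = 2^3 − 2^2 = 8 − 4 = 4.
φ(79) = 79 − 1 = 78.
φ(523) = 523 − 1 = 522.
Multiply: 4 · 78 · 522 = 162864.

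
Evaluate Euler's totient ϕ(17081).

15120

17081 = 19 * 29 * 31.
φ(17081) = 17081 · (1 − 1/19) · (1 − 1/29) · (1 − 1/31)
       = 17081 · 15120/17081 = 15120.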